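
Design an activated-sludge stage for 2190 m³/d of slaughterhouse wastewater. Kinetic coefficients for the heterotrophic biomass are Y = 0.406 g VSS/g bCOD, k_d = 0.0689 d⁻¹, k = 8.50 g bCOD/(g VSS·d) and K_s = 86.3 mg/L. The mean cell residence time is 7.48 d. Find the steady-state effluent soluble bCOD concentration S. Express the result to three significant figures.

S ≈ 5.38 mg/L

Effluent substrate depends only on kinetics and SRT: S = K_s(1 + k_d θ_c) / [θ_c(Yk − k_d) − 1] = 86.3 × (1 + 0.0689 × 7.48) / [7.48 × (0.406 × 8.50 − 0.0689) − 1] = 130.8 / 24.30 = 5.382 mg/L.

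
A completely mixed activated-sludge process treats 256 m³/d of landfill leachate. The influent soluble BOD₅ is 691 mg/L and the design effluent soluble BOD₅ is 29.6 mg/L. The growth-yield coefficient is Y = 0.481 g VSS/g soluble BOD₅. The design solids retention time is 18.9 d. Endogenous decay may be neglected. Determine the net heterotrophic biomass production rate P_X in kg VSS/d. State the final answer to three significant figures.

P_X ≈ 81.4 kg VSS/d

With endogenous decay neglected, the observed yield equals the true yield: Y_obs = Y = 0.481 g VSS/g soluble BOD₅.
Mass of soluble BOD₅ removed per day: Q(S₀ − S) = 256 × 661.4 g/m³ = 169.3 kg/d.
Biomass produced: P_X = Y_obs·Q·ΔS = 0.4810 × 169.3 ≈ 81.44 kg VSS/d.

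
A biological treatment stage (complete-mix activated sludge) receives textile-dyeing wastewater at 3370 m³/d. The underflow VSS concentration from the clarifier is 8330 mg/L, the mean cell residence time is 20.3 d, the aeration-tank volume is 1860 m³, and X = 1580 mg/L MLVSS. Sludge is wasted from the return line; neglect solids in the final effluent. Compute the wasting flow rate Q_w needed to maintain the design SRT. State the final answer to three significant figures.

Q_w ≈ 17.4 m³/d

θ_c = V·X/(Q_w·X_r) when wasting from the recycle, so Q_w = V·X/(θ_c·X_r) = 1860 × 1580 / (20.3 × 8330) = 17.38 m³/d.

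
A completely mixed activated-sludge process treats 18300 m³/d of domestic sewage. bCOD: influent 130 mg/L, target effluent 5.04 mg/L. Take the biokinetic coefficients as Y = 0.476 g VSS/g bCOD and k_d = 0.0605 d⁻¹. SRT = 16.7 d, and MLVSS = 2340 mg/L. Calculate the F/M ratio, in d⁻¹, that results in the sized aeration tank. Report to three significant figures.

Rearranging the biomass balance for a CMAS with decay, V = Y·Q·ΔS·θ_c / [X·(1+k_d θ_c)] = 0.476 × 18300 × (130 − 5.04) × 16.7 / [2340 × (1 + 0.0605 × 16.7)] = 1.82×10^7 / 4704 = 3864 m³.
Food-to-microorganism ratio F/M = Q S₀ / (V X) = 18300 × 130 / (3864 × 2340) = 0.2631 d⁻¹.

F/M ≈ 0.263 d⁻¹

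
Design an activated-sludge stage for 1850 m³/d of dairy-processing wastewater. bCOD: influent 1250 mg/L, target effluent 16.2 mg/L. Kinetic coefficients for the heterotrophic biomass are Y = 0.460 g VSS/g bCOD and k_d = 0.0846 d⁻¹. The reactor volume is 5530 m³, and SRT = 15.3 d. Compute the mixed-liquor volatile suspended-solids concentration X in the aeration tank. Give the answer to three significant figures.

X = Y·Q·ΔS·θ_c / [V·(1 + k_d θ_c)] = 0.460 × 1850 × (1250 − 16.2) × 15.3 / [5530 × (1 + 0.0846 × 15.3)] = 1266 mg/L.

X ≈ 1270 mg/L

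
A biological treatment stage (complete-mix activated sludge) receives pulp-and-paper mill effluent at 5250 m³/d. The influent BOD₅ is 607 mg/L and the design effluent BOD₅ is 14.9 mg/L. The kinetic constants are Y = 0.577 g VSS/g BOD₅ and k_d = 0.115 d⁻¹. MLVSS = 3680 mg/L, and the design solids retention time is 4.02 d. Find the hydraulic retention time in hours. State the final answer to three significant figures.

τ ≈ 6.13 h

From the SRT design equation V = Y Q (S₀−S) θ_c / [X (1 + k_d θ_c)] = 0.577 × 5250 × (607 − 14.9) × 4.02 / [3680 × (1 + 0.115 × 4.02)] = 7.21×10^6 / 5381 = 1340 m³.
τ = V/Q = 1340/5250 = 0.2552 d, or 6.125 h.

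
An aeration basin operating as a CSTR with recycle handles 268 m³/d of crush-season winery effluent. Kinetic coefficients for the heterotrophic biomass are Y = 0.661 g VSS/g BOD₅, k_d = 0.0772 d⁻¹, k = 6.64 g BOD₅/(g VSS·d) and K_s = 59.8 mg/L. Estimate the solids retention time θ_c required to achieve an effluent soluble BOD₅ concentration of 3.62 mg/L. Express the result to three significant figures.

Specific growth rate at S = 3.62 mg/L: μ = YkS/(K_s+S) = 0.661·6.64·3.62/(59.8+3.62) = 0.2505 d⁻¹.
1/θ_c = 0.2505 − 0.0772 = 0.1733 d⁻¹, so θ_c = 5.769 d.

θ_c ≈ 5.77 d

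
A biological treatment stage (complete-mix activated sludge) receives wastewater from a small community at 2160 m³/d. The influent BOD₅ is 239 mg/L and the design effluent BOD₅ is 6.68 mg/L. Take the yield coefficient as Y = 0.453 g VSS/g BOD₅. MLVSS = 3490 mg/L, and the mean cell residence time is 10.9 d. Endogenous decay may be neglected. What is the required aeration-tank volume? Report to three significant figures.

V ≈ 710 m³

V·X = Y·Q·ΔS·θ_c gives V = 0.453 × 2160 × (239 − 6.68) × 10.9 / 3490 = 710.0 m³.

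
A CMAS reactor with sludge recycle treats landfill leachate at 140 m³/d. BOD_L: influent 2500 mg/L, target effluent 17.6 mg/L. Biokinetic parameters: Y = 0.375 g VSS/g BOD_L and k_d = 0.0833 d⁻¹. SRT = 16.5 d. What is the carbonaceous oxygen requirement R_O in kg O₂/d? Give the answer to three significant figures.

R_O ≈ 270 kg O₂/d

Y_obs = Y / (1 + k_d θ_c) = 0.375 / (1 + 0.0833 × 16.5) = 0.375 / 2.374 = 0.1579.
Substrate removed = Q·(S₀ − S) = 140 m³/d × (2500 − 17.6) g/m³ = 3.48×10^5 g/d = 347.5 kg/d.
Biomass synthesised: P_X = Y_obs × 347.5 = 54.89 kg VSS/d.
Carbonaceous O₂ demand = substrate oxidised − cell-mass equivalent = 347.5 − 1.42 × 54.89 = 269.6 kg O₂/d.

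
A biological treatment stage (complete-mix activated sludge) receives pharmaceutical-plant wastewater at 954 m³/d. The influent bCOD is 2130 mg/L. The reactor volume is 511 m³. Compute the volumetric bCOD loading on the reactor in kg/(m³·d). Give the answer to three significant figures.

Applied bCOD load per unit volume = Q·S₀/V = (954 × 2130/1000)/511.0 = 3.977 kg bCOD·m⁻³·d⁻¹.

L_v ≈ 3.98 kg bCOD/(m³·d)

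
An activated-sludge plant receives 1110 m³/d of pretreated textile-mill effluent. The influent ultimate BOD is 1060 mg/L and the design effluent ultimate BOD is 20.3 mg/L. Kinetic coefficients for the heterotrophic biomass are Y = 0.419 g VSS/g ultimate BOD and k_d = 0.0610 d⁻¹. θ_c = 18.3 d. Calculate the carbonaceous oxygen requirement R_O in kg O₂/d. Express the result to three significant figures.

R_O ≈ 830 kg O₂/d

The observed yield is Y_obs = Y/(1 + k_d·θ_c) = 0.419 / (1 + 0.0610 × 18.3) = 0.419 / 2.116 = 0.1980 g VSS per g ultimate BOD removed.
Substrate removed = Q·(S₀ − S) = 1110 m³/d × (1060 − 20.3) g/m³ = 1.15×10^6 g/d = 1154 kg/d.
Net sludge production P_X = 0.1980 × 1154 = 228.5 kg VSS/d.
R_O = Q·(S₀ − S) − 1.42·P_X = 1154 − 1.42 × 228.5 = 829.6 kg O₂/d.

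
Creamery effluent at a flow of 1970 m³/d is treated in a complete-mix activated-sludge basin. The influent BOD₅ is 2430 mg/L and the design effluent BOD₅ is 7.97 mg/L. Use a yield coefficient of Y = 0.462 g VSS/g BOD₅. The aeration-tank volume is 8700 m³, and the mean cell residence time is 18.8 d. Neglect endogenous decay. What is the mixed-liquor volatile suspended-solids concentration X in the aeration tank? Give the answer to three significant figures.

X ≈ 4760 mg/L

X = Y·Q·ΔS·θ_c / V = 0.462 × 1970 × (2430 − 7.97) × 18.8 / 8700 = 4764 mg/L.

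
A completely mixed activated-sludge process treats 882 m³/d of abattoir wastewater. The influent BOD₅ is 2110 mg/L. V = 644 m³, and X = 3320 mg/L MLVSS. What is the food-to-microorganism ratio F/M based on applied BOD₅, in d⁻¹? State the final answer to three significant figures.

F/M ≈ 0.870 d⁻¹

F/M = Q·S₀ / (V·X) = 882 × 2110 / (644.0 × 3320) = 0.8704 g BOD₅·(g VSS·d)⁻¹.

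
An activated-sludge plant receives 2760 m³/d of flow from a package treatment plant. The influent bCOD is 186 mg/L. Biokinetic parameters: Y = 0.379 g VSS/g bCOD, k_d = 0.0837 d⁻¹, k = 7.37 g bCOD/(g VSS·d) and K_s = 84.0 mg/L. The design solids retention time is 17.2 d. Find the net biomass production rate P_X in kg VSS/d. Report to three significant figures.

P_X ≈ 77.8 kg VSS/d

Effluent substrate depends only on kinetics and SRT: S = K_s(1 + k_d θ_c) / [θ_c(Yk − k_d) − 1] = 84.0 × (1 + 0.0837 × 17.2) / [17.2 × (0.379 × 7.37 − 0.0837) − 1] = 204.9 / 45.60 = 4.494 mg/L.
Y_obs = Y / (1 + k_d θ_c) = 0.379 / (1 + 0.0837 × 17.2) = 0.379 / 2.440 = 0.1554.
Mass of bCOD removed per day: Q(S₀ − S) = 2760 × 181.5 g/m³ = 501.0 kg/d.
P_X = Y_obs · Q(S₀ − S) = 0.1554 × 501.0 = 77.83 kg VSS/d.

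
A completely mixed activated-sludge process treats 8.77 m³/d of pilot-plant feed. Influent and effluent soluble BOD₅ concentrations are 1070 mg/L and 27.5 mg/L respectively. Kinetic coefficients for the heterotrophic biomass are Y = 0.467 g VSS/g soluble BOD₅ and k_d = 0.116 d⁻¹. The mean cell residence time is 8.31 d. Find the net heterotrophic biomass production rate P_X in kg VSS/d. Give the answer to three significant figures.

P_X ≈ 2.17 kg VSS/d

Correct the yield for decay: Y_obs = Y/(1 + k_d θ_c) = 0.467 / (1 + 0.116 × 8.31) = 0.467 / 1.964 = 0.2378.
ΔS = 1070 − 27.5 = 1042 mg/L, so the substrate removal rate is 8.77 × 1042/1000 = 9.143 kg soluble BOD₅/d.
Biomass produced: P_X = Y_obs·Q·ΔS = 0.2378 × 9.143 ≈ 2.174 kg VSS/d.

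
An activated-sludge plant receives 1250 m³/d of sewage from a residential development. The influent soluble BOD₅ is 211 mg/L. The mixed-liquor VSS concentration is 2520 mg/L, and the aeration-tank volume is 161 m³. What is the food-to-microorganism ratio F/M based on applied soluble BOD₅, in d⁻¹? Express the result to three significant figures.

F/M ≈ 0.650 d⁻¹

F/M = Q·S₀ / (V·X) = 1250 × 211 / (161.0 × 2520) = 0.6501 g soluble BOD₅·(g VSS·d)⁻¹.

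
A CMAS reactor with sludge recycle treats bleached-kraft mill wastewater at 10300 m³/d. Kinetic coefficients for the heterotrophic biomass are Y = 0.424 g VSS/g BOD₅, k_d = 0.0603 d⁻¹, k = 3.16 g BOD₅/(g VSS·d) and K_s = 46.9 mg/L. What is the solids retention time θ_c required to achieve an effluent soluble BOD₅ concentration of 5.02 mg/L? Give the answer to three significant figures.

Specific growth rate at S = 5.02 mg/L: μ = YkS/(K_s+S) = 0.424·3.16·5.02/(46.9+5.02) = 0.1295 d⁻¹.
Then 1/θ_c = μ − k_d = 0.1295 − 0.0603 = 0.06925 d⁻¹, giving θ_c = 14.44 d.

θ_c ≈ 14.4 d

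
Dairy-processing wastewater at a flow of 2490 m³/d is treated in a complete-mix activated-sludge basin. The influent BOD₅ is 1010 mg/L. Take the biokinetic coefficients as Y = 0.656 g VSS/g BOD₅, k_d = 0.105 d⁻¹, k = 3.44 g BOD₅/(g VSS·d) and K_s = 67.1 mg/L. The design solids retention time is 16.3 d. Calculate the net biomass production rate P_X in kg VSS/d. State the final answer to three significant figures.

For a completely mixed reactor with recycle the Lawrence–McCarty relation gives S = K_s·(1 + k_d·θ_c) / [θ_c·(Y·k − k_d) − 1] = 67.1 × (1 + 0.105 × 16.3) / [16.3 × (0.656 × 3.44 − 0.105) − 1] = 181.9 / 34.07 = 5.340 mg/L.
Correct the yield for decay: Y_obs = Y/(1 + k_d θ_c) = 0.656 / (1 + 0.105 × 16.3) = 0.656 / 2.712 = 0.2419.
ΔS = 1010 − 5.34 = 1005 mg/L, so the substrate removal rate is 2490 × 1005/1000 = 2502 kg BOD₅/d.
Biomass produced: P_X = Y_obs·Q·ΔS = 0.2419 × 2502 ≈ 605.2 kg VSS/d.

P_X ≈ 605 kg VSS/d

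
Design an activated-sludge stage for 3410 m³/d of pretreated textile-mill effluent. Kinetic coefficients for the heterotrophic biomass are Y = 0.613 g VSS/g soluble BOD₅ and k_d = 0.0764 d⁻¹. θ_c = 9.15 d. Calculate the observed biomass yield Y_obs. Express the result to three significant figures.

Y_obs ≈ 0.361 g VSS/g soluble BOD₅

Observed yield with endogenous decay: Y_obs = Y / (1 + k_d·θ_c) = 0.613 / (1 + 0.0764 × 9.15) = 0.613 / 1.699 = 0.3608 g VSS/g soluble BOD₅.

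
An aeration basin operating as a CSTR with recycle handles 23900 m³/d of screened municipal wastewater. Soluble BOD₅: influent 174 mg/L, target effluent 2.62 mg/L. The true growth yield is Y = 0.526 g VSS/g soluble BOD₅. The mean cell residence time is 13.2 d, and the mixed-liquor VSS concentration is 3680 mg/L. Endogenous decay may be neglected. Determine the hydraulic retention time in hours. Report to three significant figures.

τ ≈ 7.76 h

With k_d = 0 the design equation reduces to V = Y Q (S₀−S) θ_c / X = 0.526 × 23900 × (174 − 2.62) × 13.2 / 3680 = 7728 m³.
Hydraulic retention time τ = V/Q = 7728 / 23900 = 0.3233 d = 7.760 h.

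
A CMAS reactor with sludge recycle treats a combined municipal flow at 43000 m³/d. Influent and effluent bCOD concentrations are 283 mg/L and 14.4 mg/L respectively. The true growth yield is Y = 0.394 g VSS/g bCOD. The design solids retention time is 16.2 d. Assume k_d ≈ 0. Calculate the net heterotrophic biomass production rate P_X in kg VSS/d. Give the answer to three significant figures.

P_X ≈ 4550 kg VSS/d

Since k_d ≈ 0, Y_obs = Y = 0.394 g VSS/g bCOD.
ΔS = 283 − 14.4 = 268.6 mg/L, so the substrate removal rate is 43000 × 268.6/1000 = 11550 kg bCOD/d.
Biomass produced: P_X = Y_obs·Q·ΔS = 0.3940 × 11550 ≈ 4551 kg VSS/d.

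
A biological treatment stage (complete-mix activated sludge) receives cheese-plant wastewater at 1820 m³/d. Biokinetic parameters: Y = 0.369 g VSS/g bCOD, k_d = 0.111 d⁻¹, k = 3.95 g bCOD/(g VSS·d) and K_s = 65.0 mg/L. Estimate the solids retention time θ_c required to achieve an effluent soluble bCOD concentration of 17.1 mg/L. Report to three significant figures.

At the target effluent, Y k S/(K_s+S) = 0.369×3.95×17.1/82.10 = 0.3036 d⁻¹.
Then 1/θ_c = μ − k_d = 0.3036 − 0.111 = 0.1926 d⁻¹, giving θ_c = 5.193 d.

θ_c ≈ 5.19 d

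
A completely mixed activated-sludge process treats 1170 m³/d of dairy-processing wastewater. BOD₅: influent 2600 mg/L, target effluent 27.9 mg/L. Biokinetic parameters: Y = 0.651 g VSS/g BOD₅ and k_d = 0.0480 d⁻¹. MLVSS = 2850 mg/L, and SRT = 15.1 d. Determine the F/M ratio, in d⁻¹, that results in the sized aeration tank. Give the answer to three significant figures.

Rearranging the biomass balance for a CMAS with decay, V = Y·Q·ΔS·θ_c / [X·(1+k_d θ_c)] = 0.651 × 1170 × (2600 − 27.9) × 15.1 / [2850 × (1 + 0.0480 × 15.1)] = 2.96×10^7 / 4916 = 6018 m³.
F/M = Q·S₀ / (V·X) = 1170 × 2600 / (6018 × 2850) = 0.1774 g BOD₅·(g VSS·d)⁻¹.

F/M ≈ 0.177 d⁻¹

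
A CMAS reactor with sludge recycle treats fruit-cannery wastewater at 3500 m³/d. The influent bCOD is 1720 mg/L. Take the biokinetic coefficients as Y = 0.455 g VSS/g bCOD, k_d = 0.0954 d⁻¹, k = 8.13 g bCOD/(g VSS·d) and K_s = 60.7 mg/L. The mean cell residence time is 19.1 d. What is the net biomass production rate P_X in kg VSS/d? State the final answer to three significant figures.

P_X ≈ 969 kg VSS/d

For a completely mixed reactor with recycle the Lawrence–McCarty relation gives S = K_s·(1 + k_d·θ_c) / [θ_c·(Y·k − k_d) − 1] = 60.7 × (1 + 0.0954 × 19.1) / [19.1 × (0.455 × 8.13 − 0.0954) − 1] = 171.3 / 67.83 = 2.525 mg/L.
Correct the yield for decay: Y_obs = Y/(1 + k_d θ_c) = 0.455 / (1 + 0.0954 × 19.1) = 0.455 / 2.822 = 0.1612.
Mass of bCOD removed per day: Q(S₀ − S) = 3500 × 1717 g/m³ = 6011 kg/d.
Biomass produced: P_X = Y_obs·Q·ΔS = 0.1612 × 6011 ≈ 969.1 kg VSS/d.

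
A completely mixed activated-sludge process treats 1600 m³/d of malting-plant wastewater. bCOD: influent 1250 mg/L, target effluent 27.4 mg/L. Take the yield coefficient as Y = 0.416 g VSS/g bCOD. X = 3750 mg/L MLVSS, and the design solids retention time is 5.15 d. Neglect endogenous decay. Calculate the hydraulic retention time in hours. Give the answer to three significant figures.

τ ≈ 16.8 h

With k_d = 0 the design equation reduces to V = Y Q (S₀−S) θ_c / X = 0.416 × 1600 × (1250 − 27.4) × 5.15 / 3750 = 1118 m³.
Hydraulic retention time τ = V/Q = 1118 / 1600 = 0.6985 d = 16.76 h.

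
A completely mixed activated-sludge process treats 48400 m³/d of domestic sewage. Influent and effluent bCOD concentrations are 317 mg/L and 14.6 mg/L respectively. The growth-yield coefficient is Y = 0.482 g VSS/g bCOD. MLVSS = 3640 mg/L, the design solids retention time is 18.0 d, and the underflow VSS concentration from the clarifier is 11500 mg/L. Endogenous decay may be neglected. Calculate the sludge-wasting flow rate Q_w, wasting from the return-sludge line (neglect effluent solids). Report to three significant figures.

Q_w ≈ 613 m³/d

With k_d = 0 the design equation reduces to V = Y Q (S₀−S) θ_c / X = 0.482 × 48400 × (317 − 14.6) × 18.0 / 3640 = 34886 m³.
Q_w = (V·X)/(θ_c X_r) = 34886 × 3640 / (18.0 × 11500) = 613.4 m³/d.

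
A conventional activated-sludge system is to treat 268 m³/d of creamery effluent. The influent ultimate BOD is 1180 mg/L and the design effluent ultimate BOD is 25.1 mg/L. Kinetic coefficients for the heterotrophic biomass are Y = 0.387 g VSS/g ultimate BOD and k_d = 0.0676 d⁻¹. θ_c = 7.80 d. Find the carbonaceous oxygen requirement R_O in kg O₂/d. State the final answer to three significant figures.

Y_obs = Y / (1 + k_d θ_c) = 0.387 / (1 + 0.0676 × 7.80) = 0.387 / 1.527 = 0.2534.
ΔS = 1180 − 25.1 = 1155 mg/L, so the substrate removal rate is 268 × 1155/1000 = 309.5 kg ultimate BOD/d.
Biomass synthesised: P_X = Y_obs × 309.5 = 78.43 kg VSS/d.
R_O = Q·ΔS − 1.42 P_X = 309.5 − 111.4 = 198.1 kg O₂/d.

R_O ≈ 198 kg O₂/d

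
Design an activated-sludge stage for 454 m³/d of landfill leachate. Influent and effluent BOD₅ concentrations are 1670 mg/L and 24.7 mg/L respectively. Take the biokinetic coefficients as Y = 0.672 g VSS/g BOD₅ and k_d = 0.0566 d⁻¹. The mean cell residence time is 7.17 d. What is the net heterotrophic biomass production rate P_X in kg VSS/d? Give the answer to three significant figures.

P_X ≈ 357 kg VSS/d

Observed yield with endogenous decay: Y_obs = Y / (1 + k_d·θ_c) = 0.672 / (1 + 0.0566 × 7.17) = 0.672 / 1.406 = 0.4780 g VSS/g BOD₅.
Q·(S₀ − S) = 454 × (1670 − 24.7) × 10⁻³ = 747.0 kg/d removed.
Net biomass production P_X = Y_obs × Q·(S₀ − S) = 0.4780 × 747.0 = 357.1 kg VSS/d.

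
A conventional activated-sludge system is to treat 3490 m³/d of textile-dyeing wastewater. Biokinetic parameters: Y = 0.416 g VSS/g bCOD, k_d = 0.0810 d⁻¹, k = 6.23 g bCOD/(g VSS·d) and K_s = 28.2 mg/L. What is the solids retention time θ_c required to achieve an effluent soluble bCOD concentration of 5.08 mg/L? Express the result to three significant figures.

θ_c ≈ 3.18 d

Specific growth rate at S = 5.08 mg/L: μ = YkS/(K_s+S) = 0.416·6.23·5.08/(28.2+5.08) = 0.3956 d⁻¹.
θ_c = 1/(μ − k_d) = 1/(0.3956 − 0.0810) = 1/0.3146 = 3.179 d.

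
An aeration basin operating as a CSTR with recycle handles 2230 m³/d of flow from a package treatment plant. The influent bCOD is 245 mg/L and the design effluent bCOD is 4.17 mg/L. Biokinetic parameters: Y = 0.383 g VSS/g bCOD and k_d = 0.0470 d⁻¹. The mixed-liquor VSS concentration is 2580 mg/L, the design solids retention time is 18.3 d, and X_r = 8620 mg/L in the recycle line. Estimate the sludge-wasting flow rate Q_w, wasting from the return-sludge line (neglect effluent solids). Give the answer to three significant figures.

From the SRT design equation V = Y Q (S₀−S) θ_c / [X (1 + k_d θ_c)] = 0.383 × 2230 × (245 − 4.17) × 18.3 / [2580 × (1 + 0.0470 × 18.3)] = 3.76×10^6 / 4799 = 784.3 m³.
Wasting from the return line (neglecting effluent solids): Q_w = V·X / (θ_c·X_r) = 784.3 × 2580 / (18.3 × 8620) = 12.83 m³/d.

Q_w ≈ 12.8 m³/d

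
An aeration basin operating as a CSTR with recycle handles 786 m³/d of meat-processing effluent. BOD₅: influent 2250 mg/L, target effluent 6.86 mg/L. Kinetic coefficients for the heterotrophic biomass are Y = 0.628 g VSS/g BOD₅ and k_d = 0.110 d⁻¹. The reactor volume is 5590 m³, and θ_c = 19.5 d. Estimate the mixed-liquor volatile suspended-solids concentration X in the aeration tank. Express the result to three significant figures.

X = Y·Q·ΔS·θ_c / [V·(1 + k_d θ_c)] = 0.628 × 786 × (2250 − 6.86) × 19.5 / [5590 × (1 + 0.110 × 19.5)] = 1228 mg/L.

X ≈ 1230 mg/L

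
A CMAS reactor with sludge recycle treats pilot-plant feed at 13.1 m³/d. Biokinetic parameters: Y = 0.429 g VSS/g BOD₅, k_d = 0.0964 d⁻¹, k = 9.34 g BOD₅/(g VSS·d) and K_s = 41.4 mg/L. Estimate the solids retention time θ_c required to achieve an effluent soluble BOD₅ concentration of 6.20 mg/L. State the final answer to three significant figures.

θ_c ≈ 2.35 d

Specific growth rate at S = 6.20 mg/L: μ = YkS/(K_s+S) = 0.429·9.34·6.20/(41.4+6.20) = 0.5219 d⁻¹.
Then 1/θ_c = μ − k_d = 0.5219 − 0.0964 = 0.4255 d⁻¹, giving θ_c = 2.350 d.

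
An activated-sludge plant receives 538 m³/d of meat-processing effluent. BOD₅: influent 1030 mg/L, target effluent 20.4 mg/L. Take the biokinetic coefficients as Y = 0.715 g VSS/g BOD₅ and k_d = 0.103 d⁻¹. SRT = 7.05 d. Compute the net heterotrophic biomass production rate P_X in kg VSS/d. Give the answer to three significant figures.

P_X ≈ 225 kg VSS/d

Y_obs = Y / (1 + k_d θ_c) = 0.715 / (1 + 0.103 × 7.05) = 0.715 / 1.726 = 0.4142.
Q·(S₀ − S) = 538 × (1030 − 20.4) × 10⁻³ = 543.2 kg/d removed.
So the net sludge growth is P_X = 0.4142 × 543.2 = 225.0 kg VSS/d.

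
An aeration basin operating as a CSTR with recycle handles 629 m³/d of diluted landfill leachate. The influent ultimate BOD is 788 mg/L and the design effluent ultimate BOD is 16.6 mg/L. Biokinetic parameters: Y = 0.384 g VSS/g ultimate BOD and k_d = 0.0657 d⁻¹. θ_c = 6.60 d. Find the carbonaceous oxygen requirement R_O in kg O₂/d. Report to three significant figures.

R_O ≈ 301 kg O₂/d

Correct the yield for decay: Y_obs = Y/(1 + k_d θ_c) = 0.384 / (1 + 0.0657 × 6.60) = 0.384 / 1.434 = 0.2679.
Substrate removed = Q·(S₀ − S) = 629 m³/d × (788 − 16.6) g/m³ = 4.85×10^5 g/d = 485.2 kg/d.
Biomass synthesised: P_X = Y_obs × 485.2 = 130.0 kg VSS/d.
Carbonaceous O₂ demand = substrate oxidised − cell-mass equivalent = 485.2 − 1.42 × 130.0 = 300.7 kg O₂/d.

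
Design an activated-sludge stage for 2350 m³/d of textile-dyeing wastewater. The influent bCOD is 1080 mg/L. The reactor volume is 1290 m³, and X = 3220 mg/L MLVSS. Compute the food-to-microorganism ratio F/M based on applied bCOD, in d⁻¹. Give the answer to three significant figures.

F/M ≈ 0.611 d⁻¹

F/M = Q·S₀ / (V·X) = 2350 × 1080 / (1290 × 3220) = 0.6110 g bCOD·(g VSS·d)⁻¹.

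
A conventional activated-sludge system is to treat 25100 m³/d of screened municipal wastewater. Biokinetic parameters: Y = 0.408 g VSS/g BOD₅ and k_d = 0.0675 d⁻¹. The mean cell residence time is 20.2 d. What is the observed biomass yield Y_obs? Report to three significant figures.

Y_obs ≈ 0.173 g VSS/g BOD₅

Y_obs = Y / (1 + k_d θ_c) = 0.408 / (1 + 0.0675 × 20.2) = 0.408 / 2.364 = 0.1726.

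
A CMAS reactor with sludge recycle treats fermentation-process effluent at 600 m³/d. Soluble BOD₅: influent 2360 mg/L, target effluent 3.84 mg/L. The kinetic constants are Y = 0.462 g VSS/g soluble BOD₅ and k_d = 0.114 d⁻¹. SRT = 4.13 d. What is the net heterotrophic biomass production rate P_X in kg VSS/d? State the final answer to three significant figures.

Correct the yield for decay: Y_obs = Y/(1 + k_d θ_c) = 0.462 / (1 + 0.114 × 4.13) = 0.462 / 1.471 = 0.3141.
Q·(S₀ − S) = 600 × (2360 − 3.84) × 10⁻³ = 1414 kg/d removed.
Biomass produced: P_X = Y_obs·Q·ΔS = 0.3141 × 1414 ≈ 444.1 kg VSS/d.

P_X ≈ 444 kg VSS/d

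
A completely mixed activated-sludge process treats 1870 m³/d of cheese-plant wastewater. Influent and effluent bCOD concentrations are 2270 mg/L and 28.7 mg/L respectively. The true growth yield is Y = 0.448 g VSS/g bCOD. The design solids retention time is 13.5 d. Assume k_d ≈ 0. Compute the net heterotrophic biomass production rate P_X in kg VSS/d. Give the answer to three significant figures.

P_X ≈ 1880 kg VSS/d

Since k_d ≈ 0, Y_obs = Y = 0.448 g VSS/g bCOD.
Mass of bCOD removed per day: Q(S₀ − S) = 1870 × 2241 g/m³ = 4191 kg/d.
So the net sludge growth is P_X = 0.4480 × 4191 = 1878 kg VSS/d.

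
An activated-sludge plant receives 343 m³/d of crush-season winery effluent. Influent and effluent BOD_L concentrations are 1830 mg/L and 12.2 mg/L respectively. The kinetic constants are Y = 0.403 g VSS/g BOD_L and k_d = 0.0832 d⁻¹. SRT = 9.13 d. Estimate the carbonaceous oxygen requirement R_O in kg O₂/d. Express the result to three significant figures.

R_O ≈ 421 kg O₂/d

Y_obs = Y / (1 + k_d θ_c) = 0.403 / (1 + 0.0832 × 9.13) = 0.403 / 1.760 = 0.2290.
ΔS = 1830 − 12.2 = 1818 mg/L, so the substrate removal rate is 343 × 1818/1000 = 623.5 kg BOD_L/d.
Biomass synthesised: P_X = Y_obs × 623.5 = 142.8 kg VSS/d.
Carbonaceous O₂ demand = substrate oxidised − cell-mass equivalent = 623.5 − 1.42 × 142.8 = 420.7 kg O₂/d.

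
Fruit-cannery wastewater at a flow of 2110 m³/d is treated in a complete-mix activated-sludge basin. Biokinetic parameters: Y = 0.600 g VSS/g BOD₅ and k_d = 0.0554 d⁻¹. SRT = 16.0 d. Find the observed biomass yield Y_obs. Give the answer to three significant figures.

The observed yield is Y_obs = Y/(1 + k_d·θ_c) = 0.600 / (1 + 0.0554 × 16.0) = 0.600 / 1.886 = 0.3181 g VSS per g BOD₅ removed.

Y_obs ≈ 0.318 g VSS/g BOD₅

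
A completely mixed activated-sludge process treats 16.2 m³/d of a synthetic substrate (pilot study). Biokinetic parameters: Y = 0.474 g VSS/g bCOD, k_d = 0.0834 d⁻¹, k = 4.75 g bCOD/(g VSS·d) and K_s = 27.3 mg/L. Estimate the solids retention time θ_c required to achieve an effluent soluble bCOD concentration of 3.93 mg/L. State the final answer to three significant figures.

From 1/θ_c = Y·k·S/(K_s + S) − k_d: Y·k·S/(K_s+S) = 0.474 × 4.75 × 3.93 / (27.3 + 3.93) = 0.2833 d⁻¹.
1/θ_c = 0.2833 − 0.0834 = 0.1999 d⁻¹, so θ_c = 5.002 d.

θ_c ≈ 5.00 d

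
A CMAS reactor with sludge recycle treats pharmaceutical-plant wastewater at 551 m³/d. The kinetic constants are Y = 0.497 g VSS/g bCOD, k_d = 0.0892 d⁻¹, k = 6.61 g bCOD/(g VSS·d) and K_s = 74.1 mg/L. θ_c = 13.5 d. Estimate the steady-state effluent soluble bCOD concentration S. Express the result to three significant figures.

S ≈ 3.88 mg/L

Effluent substrate depends only on kinetics and SRT: S = K_s(1 + k_d θ_c) / [θ_c(Yk − k_d) − 1] = 74.1 × (1 + 0.0892 × 13.5) / [13.5 × (0.497 × 6.61 − 0.0892) − 1] = 163.3 / 42.15 = 3.875 mg/L.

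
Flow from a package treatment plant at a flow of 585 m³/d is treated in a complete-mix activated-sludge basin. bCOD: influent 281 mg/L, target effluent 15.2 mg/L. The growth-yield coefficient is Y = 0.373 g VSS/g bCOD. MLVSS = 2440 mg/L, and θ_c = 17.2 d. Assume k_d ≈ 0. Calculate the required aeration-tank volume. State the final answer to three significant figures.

V·X = Y·Q·ΔS·θ_c gives V = 0.373 × 585 × (281 − 15.2) × 17.2 / 2440 = 408.8 m³.

V ≈ 409 m³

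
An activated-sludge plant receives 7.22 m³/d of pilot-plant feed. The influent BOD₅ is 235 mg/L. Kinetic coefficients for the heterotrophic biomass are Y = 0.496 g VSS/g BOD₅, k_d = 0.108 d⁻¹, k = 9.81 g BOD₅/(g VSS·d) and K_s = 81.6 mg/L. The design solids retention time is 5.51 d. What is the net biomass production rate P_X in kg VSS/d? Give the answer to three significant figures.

For a completely mixed reactor with recycle the Lawrence–McCarty relation gives S = K_s·(1 + k_d·θ_c) / [θ_c·(Y·k − k_d) − 1] = 81.6 × (1 + 0.108 × 5.51) / [5.51 × (0.496 × 9.81 − 0.108) − 1] = 130.2 / 25.22 = 5.162 mg/L.
The observed yield is Y_obs = Y/(1 + k_d·θ_c) = 0.496 / (1 + 0.108 × 5.51) = 0.496 / 1.595 = 0.3110 g VSS per g BOD₅ removed.
Mass of BOD₅ removed per day: Q(S₀ − S) = 7.22 × 229.8 g/m³ = 1.659 kg/d.
Net biomass production P_X = Y_obs × Q·(S₀ − S) = 0.3110 × 1.659 = 0.5160 kg VSS/d.

P_X ≈ 0.516 kg VSS/d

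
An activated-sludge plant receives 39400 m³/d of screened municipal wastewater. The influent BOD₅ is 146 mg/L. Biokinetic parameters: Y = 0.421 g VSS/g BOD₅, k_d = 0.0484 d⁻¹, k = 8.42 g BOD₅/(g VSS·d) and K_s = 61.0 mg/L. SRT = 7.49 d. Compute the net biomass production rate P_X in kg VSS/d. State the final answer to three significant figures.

For a completely mixed reactor with recycle the Lawrence–McCarty relation gives S = K_s·(1 + k_d·θ_c) / [θ_c·(Y·k − k_d) − 1] = 61.0 × (1 + 0.0484 × 7.49) / [7.49 × (0.421 × 8.42 − 0.0484) − 1] = 83.11 / 25.19 = 3.300 mg/L.
The observed yield is Y_obs = Y/(1 + k_d·θ_c) = 0.421 / (1 + 0.0484 × 7.49) = 0.421 / 1.363 = 0.3090 g VSS per g BOD₅ removed.
Mass of BOD₅ removed per day: Q(S₀ − S) = 39400 × 142.7 g/m³ = 5622 kg/d.
P_X = Y_obs · Q(S₀ − S) = 0.3090 × 5622 = 1737 kg VSS/d.

P_X ≈ 1740 kg VSS/d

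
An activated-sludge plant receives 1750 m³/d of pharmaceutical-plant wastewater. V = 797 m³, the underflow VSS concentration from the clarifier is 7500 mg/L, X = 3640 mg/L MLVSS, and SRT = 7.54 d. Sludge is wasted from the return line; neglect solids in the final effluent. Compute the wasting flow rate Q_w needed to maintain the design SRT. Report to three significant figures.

Q_w = (V·X)/(θ_c X_r) = 797.0 × 3640 / (7.54 × 7500) = 51.30 m³/d.

Q_w ≈ 51.3 m³/d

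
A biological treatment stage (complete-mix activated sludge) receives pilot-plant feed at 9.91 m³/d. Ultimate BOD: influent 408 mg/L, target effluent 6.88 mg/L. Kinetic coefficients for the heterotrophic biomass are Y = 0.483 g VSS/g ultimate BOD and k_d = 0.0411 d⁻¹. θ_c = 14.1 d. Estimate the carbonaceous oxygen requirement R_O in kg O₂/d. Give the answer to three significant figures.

Correct the yield for decay: Y_obs = Y/(1 + k_d θ_c) = 0.483 / (1 + 0.0411 × 14.1) = 0.483 / 1.580 = 0.3058.
Mass of ultimate BOD removed per day: Q(S₀ − S) = 9.91 × 401.1 g/m³ = 3.975 kg/d.
Biomass synthesised: P_X = Y_obs × 3.975 = 1.216 kg VSS/d.
Carbonaceous O₂ demand = substrate oxidised − cell-mass equivalent = 3.975 − 1.42 × 1.216 = 2.249 kg O₂/d.

R_O ≈ 2.25 kg O₂/d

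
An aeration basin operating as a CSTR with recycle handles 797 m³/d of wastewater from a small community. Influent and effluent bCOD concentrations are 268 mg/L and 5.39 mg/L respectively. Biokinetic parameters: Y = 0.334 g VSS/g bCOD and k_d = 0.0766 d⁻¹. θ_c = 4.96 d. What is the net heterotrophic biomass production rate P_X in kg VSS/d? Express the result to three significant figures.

P_X ≈ 50.7 kg VSS/d

Correct the yield for decay: Y_obs = Y/(1 + k_d θ_c) = 0.334 / (1 + 0.0766 × 4.96) = 0.334 / 1.380 = 0.2420.
Q·(S₀ − S) = 797 × (268 − 5.39) × 10⁻³ = 209.3 kg/d removed.
P_X = Y_obs · Q(S₀ − S) = 0.2420 × 209.3 = 50.66 kg VSS/d.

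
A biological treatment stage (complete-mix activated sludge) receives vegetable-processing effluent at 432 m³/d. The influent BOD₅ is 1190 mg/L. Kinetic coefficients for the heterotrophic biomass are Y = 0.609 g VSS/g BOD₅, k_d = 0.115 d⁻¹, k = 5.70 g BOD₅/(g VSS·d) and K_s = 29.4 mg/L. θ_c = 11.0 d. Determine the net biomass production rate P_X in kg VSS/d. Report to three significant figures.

For a completely mixed reactor with recycle the Lawrence–McCarty relation gives S = K_s·(1 + k_d·θ_c) / [θ_c·(Y·k − k_d) − 1] = 29.4 × (1 + 0.115 × 11.0) / [11.0 × (0.609 × 5.70 − 0.115) − 1] = 66.59 / 35.92 = 1.854 mg/L.
Observed yield with endogenous decay: Y_obs = Y / (1 + k_d·θ_c) = 0.609 / (1 + 0.115 × 11.0) = 0.609 / 2.265 = 0.2689 g VSS/g BOD₅.
ΔS = 1190 − 1.85 = 1188 mg/L, so the substrate removal rate is 432 × 1188/1000 = 513.3 kg BOD₅/d.
Biomass produced: P_X = Y_obs·Q·ΔS = 0.2689 × 513.3 ≈ 138.0 kg VSS/d.

P_X ≈ 138 kg VSS/d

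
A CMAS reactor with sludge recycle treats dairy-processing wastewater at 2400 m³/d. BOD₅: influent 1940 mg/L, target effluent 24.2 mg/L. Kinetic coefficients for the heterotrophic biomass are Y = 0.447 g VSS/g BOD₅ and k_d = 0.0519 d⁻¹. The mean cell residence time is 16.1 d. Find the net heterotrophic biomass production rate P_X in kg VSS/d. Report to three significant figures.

P_X ≈ 1120 kg VSS/d

Observed yield with endogenous decay: Y_obs = Y / (1 + k_d·θ_c) = 0.447 / (1 + 0.0519 × 16.1) = 0.447 / 1.836 = 0.2435 g VSS/g BOD₅.
Substrate removed = Q·(S₀ − S) = 2400 m³/d × (1940 − 24.2) g/m³ = 4.6×10^6 g/d = 4598 kg/d.
P_X = Y_obs · Q(S₀ − S) = 0.2435 × 4598 = 1120 kg VSS/d.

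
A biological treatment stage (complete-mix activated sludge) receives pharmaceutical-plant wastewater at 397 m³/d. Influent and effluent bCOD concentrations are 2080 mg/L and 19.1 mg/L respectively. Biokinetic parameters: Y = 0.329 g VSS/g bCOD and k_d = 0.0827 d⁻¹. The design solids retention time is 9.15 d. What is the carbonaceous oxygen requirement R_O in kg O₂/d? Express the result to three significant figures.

The observed yield is Y_obs = Y/(1 + k_d·θ_c) = 0.329 / (1 + 0.0827 × 9.15) = 0.329 / 1.757 = 0.1873 g VSS per g bCOD removed.
Q·(S₀ − S) = 397 × (2080 − 19.1) × 10⁻³ = 818.2 kg/d removed.
Net sludge production P_X = 0.1873 × 818.2 = 153.2 kg VSS/d.
R_O = Q·(S₀ − S) − 1.42·P_X = 818.2 − 1.42 × 153.2 = 600.6 kg O₂/d.

R_O ≈ 601 kg O₂/d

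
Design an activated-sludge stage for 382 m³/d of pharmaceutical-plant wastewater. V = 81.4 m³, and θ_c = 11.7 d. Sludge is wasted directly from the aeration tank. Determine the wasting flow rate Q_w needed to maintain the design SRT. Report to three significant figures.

Q_w ≈ 6.96 m³/d

With mixed-liquor wasting, θ_c = V/Q_w, so Q_w = V/θ_c = 81.40/11.7 = 6.957 m³/d.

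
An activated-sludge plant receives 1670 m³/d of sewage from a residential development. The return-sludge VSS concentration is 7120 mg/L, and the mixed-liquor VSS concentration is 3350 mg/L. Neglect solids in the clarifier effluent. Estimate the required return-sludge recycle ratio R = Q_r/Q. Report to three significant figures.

R ≈ 0.889

R = Q_r/Q = X/(X_r − X) = 3350 / (7120 − 3350) = 0.8886.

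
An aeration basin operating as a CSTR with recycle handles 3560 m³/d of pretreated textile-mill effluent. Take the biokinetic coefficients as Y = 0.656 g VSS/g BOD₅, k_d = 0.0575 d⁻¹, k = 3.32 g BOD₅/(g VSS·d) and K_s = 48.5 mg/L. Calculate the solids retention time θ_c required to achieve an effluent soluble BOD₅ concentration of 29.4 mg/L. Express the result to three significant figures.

At the target effluent, Y k S/(K_s+S) = 0.656×3.32×29.4/77.90 = 0.8220 d⁻¹.
1/θ_c = 0.8220 − 0.0575 = 0.7645 d⁻¹, so θ_c = 1.308 d.

θ_c ≈ 1.31 d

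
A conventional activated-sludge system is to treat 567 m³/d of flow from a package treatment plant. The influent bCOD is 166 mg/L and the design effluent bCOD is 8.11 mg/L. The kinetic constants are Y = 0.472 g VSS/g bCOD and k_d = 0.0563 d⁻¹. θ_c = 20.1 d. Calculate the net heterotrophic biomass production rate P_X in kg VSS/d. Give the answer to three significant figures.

Observed yield with endogenous decay: Y_obs = Y / (1 + k_d·θ_c) = 0.472 / (1 + 0.0563 × 20.1) = 0.472 / 2.132 = 0.2214 g VSS/g bCOD.
Mass of bCOD removed per day: Q(S₀ − S) = 567 × 157.9 g/m³ = 89.52 kg/d.
P_X = Y_obs · Q(S₀ − S) = 0.2214 × 89.52 = 19.82 kg VSS/d.

P_X ≈ 19.8 kg VSS/d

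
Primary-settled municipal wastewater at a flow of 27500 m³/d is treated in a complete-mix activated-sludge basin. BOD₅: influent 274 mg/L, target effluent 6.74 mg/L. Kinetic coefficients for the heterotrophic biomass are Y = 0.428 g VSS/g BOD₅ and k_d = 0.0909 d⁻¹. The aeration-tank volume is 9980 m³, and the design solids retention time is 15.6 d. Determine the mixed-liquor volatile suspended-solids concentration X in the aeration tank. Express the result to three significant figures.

X ≈ 2030 mg/L

From V·X·(1 + k_d·θ_c) = Y·Q·(S₀ − S)·θ_c: X = 0.428 × 27500 × (274 − 6.74) × 15.6 / [9980 × (1 + 0.0909 × 15.6)] = 2033 mg/L.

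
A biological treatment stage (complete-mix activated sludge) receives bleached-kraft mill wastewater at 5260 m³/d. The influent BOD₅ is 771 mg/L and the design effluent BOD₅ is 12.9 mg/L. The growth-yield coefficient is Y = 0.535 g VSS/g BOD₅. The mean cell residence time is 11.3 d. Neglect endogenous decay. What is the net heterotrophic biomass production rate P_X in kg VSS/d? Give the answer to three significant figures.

P_X ≈ 2130 kg VSS/d

Since k_d ≈ 0, Y_obs = Y = 0.535 g VSS/g BOD₅.
Mass of BOD₅ removed per day: Q(S₀ − S) = 5260 × 758.1 g/m³ = 3988 kg/d.
So the net sludge growth is P_X = 0.5350 × 3988 = 2133 kg VSS/d.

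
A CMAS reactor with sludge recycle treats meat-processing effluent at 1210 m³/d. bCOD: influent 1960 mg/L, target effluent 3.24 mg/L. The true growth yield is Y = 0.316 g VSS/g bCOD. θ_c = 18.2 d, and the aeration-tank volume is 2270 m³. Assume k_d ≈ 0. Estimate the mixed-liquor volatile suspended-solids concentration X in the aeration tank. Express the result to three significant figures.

X ≈ 6000 mg/L

X = Y·Q·ΔS·θ_c / V = 0.316 × 1210 × (1960 − 3.24) × 18.2 / 2270 = 5999 mg/L.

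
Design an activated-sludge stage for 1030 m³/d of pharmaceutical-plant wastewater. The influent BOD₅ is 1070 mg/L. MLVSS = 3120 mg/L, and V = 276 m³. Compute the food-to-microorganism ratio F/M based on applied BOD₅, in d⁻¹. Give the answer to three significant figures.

F/M = applied load / biomass = Q·S₀/(V·X) = 1030 × 1070 / (276.0 × 3120) = 1.280 d⁻¹.

F/M ≈ 1.28 d⁻¹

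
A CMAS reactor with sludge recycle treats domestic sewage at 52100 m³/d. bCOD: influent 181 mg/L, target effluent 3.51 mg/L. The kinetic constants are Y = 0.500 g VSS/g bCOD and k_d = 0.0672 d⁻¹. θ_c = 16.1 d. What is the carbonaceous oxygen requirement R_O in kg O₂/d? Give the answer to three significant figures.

R_O ≈ 6090 kg O₂/d

The observed yield is Y_obs = Y/(1 + k_d·θ_c) = 0.500 / (1 + 0.0672 × 16.1) = 0.500 / 2.082 = 0.2402 g VSS per g bCOD removed.
Substrate removed = Q·(S₀ − S) = 52100 m³/d × (181 − 3.51) g/m³ = 9.25×10^6 g/d = 9247 kg/d.
Net sludge production P_X = 0.2402 × 9247 = 2221 kg VSS/d.
Carbonaceous O₂ demand = substrate oxidised − cell-mass equivalent = 9247 − 1.42 × 2221 = 6094 kg O₂/d.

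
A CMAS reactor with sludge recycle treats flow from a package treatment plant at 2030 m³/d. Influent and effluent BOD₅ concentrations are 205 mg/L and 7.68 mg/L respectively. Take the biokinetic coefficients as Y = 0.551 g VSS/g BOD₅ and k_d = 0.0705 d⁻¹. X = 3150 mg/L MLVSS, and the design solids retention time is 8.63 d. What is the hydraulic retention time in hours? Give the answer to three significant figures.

Steady-state biomass mass balance: V·X·(1 + k_d·θ_c) = Y·Q·(S₀ − S)·θ_c, so V = 0.551 × 2030 × (205 − 7.68) × 8.63 / [3150 × (1 + 0.0705 × 8.63)] = 1.9×10^6 / 5067 = 375.9 m³.
Hydraulic retention time τ = V/Q = 375.9 / 2030 = 0.1852 d = 4.445 h.

τ ≈ 4.44 h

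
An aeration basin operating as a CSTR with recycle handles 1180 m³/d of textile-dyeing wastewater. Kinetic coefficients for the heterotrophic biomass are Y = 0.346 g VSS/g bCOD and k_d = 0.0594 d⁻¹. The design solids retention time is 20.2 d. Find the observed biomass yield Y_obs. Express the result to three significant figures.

Y_obs = Y / (1 + k_d θ_c) = 0.346 / (1 + 0.0594 × 20.2) = 0.346 / 2.200 = 0.1573.

Y_obs ≈ 0.157 g VSS/g bCOD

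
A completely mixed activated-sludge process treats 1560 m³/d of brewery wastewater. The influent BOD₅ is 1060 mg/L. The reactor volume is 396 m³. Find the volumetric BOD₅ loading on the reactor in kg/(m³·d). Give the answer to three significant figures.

L_v ≈ 4.18 kg BOD₅/(m³·d)

Volumetric loading L_v = Q·S₀ / V = 1560 × 1060 g/m³ / 396.0 m³ = 4176 g/(m³·d) = 4.176 kg BOD₅/(m³·d).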